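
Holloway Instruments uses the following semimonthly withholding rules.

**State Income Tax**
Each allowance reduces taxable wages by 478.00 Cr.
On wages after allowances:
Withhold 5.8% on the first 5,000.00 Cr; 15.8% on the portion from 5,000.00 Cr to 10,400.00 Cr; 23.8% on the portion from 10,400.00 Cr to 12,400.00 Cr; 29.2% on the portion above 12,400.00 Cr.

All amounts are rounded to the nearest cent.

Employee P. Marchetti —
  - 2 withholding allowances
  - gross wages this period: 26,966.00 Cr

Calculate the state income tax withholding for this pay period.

State Income Tax: taxable = 26,966.00 Cr − 2×478.00 Cr = 26,010.00 Cr
  1,619.20 Cr + 29.2% × (26,010.00 Cr − 12,400.00 Cr) = 1,619.20 Cr + 29.2% × 13,610.00 Cr = 5,593.32 Cr

5,593.32 Cr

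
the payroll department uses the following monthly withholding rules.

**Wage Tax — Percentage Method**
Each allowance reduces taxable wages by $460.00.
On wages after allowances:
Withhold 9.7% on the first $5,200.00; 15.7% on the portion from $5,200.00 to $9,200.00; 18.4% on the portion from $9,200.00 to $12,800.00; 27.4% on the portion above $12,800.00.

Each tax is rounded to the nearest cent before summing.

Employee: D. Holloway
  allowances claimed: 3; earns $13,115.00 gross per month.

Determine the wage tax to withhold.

$1,598.84

Wage Tax: taxable = $13,115.00 − 3×$460.00 = $11,735.00
  $1,132.40 + 18.4% × ($11,735.00 − $9,200.00) = $1,132.40 + 18.4% × $2,535.00 = $1,598.84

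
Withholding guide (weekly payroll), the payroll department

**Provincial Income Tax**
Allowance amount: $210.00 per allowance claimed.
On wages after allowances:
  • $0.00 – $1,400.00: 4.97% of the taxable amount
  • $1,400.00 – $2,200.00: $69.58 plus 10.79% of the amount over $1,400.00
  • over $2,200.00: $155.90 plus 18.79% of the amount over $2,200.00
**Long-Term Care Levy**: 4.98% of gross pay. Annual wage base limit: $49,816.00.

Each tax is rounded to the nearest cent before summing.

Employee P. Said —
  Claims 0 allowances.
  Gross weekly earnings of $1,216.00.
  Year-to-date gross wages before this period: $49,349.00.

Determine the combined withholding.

$83.70

Provincial Income Tax: taxable = $1,216.00
  4.97% × $1,216.00 = $60.44
Long-Term Care Levy: cap $49,816.00 − YTD $49,349.00 = $467.00 subject; 4.98% × $467.00 = $23.26
Total: $60.44 + $23.26 = $83.70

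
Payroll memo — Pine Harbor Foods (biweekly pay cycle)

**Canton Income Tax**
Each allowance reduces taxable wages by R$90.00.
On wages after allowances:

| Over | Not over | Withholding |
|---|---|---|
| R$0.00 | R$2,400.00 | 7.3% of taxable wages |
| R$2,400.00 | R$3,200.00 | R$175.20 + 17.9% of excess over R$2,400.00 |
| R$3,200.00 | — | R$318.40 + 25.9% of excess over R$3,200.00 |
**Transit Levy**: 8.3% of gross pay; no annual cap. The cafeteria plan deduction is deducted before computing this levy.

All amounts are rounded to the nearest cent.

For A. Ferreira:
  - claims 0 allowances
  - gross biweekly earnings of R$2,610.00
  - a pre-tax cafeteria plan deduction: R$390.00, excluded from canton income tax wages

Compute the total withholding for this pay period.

R$346.32

Canton Income Tax: taxable = R$2,610.00 − R$390.00 = R$2,220.00
  7.3% × R$2,220.00 = R$162.06
Transit Levy: 8.3% × R$2,220.00 = R$184.26
Total: R$162.06 + R$184.26 = R$346.32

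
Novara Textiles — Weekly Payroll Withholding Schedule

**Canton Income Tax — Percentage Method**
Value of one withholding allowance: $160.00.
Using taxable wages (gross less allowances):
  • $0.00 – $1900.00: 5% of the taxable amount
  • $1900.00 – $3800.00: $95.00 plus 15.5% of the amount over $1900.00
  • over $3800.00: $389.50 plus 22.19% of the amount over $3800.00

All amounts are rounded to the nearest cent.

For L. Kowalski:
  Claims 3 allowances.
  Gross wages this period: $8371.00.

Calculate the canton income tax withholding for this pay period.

Canton Income Tax: taxable = $8371.00 − 3×$160.00 = $7891.00
  $389.50 + 22.19% × ($7891.00 − $3800.00) = $389.50 + 22.19% × $4091.00 = $1297.29

$1297.29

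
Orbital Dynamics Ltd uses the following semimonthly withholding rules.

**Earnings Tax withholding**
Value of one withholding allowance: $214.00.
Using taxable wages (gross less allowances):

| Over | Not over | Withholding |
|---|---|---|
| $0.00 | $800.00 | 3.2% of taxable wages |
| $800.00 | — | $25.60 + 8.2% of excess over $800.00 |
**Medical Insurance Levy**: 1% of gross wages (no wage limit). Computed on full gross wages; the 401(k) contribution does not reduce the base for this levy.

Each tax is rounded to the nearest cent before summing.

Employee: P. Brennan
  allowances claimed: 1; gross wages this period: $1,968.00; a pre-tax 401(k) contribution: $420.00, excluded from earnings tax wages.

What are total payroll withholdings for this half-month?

$89.07

Earnings Tax: taxable = $1,968.00 − $420.00 − 1×$214.00 = $1,334.00
  $25.60 + 8.2% × ($1,334.00 − $800.00) = $25.60 + 8.2% × $534.00 = $69.39
Medical Insurance Levy: 1% × $1,968.00 = $19.68
Total: $69.39 + $19.68 = $89.07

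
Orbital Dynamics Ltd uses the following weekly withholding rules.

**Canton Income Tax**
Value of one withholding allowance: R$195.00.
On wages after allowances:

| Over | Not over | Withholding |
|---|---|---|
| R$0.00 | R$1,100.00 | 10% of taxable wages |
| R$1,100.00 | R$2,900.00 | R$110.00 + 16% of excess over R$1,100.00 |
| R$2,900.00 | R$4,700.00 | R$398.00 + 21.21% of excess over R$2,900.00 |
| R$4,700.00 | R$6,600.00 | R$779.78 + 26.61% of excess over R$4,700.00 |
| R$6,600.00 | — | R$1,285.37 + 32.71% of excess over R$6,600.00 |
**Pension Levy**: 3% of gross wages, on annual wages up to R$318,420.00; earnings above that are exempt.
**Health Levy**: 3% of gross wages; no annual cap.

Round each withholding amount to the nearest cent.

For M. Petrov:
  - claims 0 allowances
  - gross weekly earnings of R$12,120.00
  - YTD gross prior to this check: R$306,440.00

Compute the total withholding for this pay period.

Canton Income Tax: taxable = R$12,120.00
  R$1,285.37 + 32.71% × (R$12,120.00 − R$6,600.00) = R$1,285.37 + 32.71% × R$5,520.00 = R$3,090.96
Pension Levy: cap R$318,420.00 − YTD R$306,440.00 = R$11,980.00 subject; 3% × R$11,980.00 = R$359.40
Health Levy: 3% × R$12,120.00 = R$363.60
Total: R$3,090.96 + R$359.40 + R$363.60 = R$3,813.96

R$3,813.96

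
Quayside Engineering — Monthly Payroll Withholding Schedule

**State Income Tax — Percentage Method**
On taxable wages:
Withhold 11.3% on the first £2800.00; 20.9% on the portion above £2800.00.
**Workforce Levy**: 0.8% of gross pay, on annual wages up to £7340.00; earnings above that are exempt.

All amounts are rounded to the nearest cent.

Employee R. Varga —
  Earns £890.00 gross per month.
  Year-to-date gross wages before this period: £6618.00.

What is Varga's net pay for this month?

£783.65

State Income Tax: taxable = £890.00
  11.3% × £890.00 = £100.57
Workforce Levy: cap £7340.00 − YTD £6618.00 = £722.00 subject; 0.8% × £722.00 = £5.78
Total withheld: £100.57 + £5.78 = £106.35
Net pay: £890.00 − £106.35 = £783.65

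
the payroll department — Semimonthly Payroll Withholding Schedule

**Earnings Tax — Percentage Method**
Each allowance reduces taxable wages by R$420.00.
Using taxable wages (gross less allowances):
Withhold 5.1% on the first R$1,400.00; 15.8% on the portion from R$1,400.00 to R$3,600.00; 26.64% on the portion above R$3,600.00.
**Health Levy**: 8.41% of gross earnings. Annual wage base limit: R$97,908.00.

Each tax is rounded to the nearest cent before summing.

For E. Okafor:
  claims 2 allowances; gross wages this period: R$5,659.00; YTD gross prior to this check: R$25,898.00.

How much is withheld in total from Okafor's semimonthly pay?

R$1,219.66

Earnings Tax: taxable = R$5,659.00 − 2×R$420.00 = R$4,819.00
  R$419.00 + 26.64% × (R$4,819.00 − R$3,600.00) = R$419.00 + 26.64% × R$1,219.00 = R$743.74
Health Levy: 8.41% × R$5,659.00 = R$475.92
Total: R$743.74 + R$475.92 = R$1,219.66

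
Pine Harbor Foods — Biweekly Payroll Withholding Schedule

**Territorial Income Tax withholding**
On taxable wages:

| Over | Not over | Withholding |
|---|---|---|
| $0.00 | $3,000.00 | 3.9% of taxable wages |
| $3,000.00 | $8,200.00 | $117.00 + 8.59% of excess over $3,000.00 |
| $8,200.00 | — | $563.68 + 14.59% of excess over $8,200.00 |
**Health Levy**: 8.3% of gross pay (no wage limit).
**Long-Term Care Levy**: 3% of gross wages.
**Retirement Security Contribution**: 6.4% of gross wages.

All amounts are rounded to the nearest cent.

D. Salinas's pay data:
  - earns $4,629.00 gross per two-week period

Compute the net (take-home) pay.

Territorial Income Tax: taxable = $4,629.00
  $117.00 + 8.59% × ($4,629.00 − $3,000.00) = $117.00 + 8.59% × $1,629.00 = $256.93
Health Levy: 8.3% × $4,629.00 = $384.21
Long-Term Care Levy: 3% × $4,629.00 = $138.87
Retirement Security Contribution: 6.4% × $4,629.00 = $296.26
Total withheld: $256.93 + $384.21 + $138.87 + $296.26 = $1,076.27
Net pay: $4,629.00 − $1,076.27 = $3,552.73

$3,552.73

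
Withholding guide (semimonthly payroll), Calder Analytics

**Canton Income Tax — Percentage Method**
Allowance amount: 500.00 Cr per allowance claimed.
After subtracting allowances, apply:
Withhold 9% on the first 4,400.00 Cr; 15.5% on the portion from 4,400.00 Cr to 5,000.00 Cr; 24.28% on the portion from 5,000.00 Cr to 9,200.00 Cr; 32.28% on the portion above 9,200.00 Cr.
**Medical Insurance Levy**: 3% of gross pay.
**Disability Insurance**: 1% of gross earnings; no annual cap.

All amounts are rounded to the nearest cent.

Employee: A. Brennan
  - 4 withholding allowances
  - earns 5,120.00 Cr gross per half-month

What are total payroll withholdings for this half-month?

485.60 Cr

Canton Income Tax: taxable = 5,120.00 Cr − 4×500.00 Cr = 3,120.00 Cr
  9% × 3,120.00 Cr = 280.80 Cr
Medical Insurance Levy: 3% × 5,120.00 Cr = 153.60 Cr
Disability Insurance: 1% × 5,120.00 Cr = 51.20 Cr
Total: 280.80 Cr + 153.60 Cr + 51.20 Cr = 485.60 Cr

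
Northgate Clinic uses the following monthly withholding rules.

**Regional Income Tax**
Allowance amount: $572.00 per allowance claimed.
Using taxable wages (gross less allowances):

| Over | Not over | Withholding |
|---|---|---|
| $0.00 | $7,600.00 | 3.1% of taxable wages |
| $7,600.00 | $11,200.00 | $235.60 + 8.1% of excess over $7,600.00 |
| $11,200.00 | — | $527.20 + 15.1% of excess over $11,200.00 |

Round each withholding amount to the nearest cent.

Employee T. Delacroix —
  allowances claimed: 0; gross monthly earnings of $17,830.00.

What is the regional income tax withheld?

$1,528.33

Regional Income Tax: taxable = $17,830.00
  $527.20 + 15.1% × ($17,830.00 − $11,200.00) = $527.20 + 15.1% × $6,630.00 = $1,528.33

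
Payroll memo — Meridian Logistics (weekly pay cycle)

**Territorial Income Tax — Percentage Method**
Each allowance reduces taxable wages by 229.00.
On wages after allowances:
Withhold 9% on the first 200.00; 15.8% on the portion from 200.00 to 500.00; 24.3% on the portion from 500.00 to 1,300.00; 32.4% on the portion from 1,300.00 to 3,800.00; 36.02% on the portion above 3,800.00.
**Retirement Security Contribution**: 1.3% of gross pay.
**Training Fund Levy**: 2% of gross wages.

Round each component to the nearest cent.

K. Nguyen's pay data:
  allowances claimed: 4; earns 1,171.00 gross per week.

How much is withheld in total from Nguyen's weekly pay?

Territorial Income Tax: taxable = 1,171.00 − 4×229.00 = 255.00
  18.00 + 15.8% × (255.00 − 200.00) = 18.00 + 15.8% × 55.00 = 26.69
Retirement Security Contribution: 1.3% × 1,171.00 = 15.22
Training Fund Levy: 2% × 1,171.00 = 23.42
Total: 26.69 + 15.22 + 23.42 = 65.33

65.33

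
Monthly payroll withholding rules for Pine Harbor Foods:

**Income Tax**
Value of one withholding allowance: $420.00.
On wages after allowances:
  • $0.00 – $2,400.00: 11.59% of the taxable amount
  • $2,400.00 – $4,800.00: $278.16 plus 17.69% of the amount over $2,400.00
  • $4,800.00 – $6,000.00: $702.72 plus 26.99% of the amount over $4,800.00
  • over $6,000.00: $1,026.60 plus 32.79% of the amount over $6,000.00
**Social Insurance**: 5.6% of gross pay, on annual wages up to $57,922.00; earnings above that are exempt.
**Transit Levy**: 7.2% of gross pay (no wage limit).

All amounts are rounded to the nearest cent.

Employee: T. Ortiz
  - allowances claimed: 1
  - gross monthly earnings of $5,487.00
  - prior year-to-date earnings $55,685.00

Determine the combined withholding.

Income Tax: taxable = $5,487.00 − 1×$420.00 = $5,067.00
  $702.72 + 26.99% × ($5,067.00 − $4,800.00) = $702.72 + 26.99% × $267.00 = $774.78
Social Insurance: cap $57,922.00 − YTD $55,685.00 = $2,237.00 subject; 5.6% × $2,237.00 = $125.27
Transit Levy: 7.2% × $5,487.00 = $395.06
Total: $774.78 + $125.27 + $395.06 = $1,295.11

$1,295.11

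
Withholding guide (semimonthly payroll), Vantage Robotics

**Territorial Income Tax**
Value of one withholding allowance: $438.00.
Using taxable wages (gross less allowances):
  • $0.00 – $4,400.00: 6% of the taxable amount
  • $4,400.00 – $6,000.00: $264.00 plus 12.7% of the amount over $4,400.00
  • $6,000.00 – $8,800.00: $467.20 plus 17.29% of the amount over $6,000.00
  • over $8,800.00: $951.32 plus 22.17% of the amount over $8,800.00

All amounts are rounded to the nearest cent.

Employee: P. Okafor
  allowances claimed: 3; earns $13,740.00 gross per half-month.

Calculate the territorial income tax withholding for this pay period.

$1,755.20

Territorial Income Tax: taxable = $13,740.00 − 3×$438.00 = $12,426.00
  $951.32 + 22.17% × ($12,426.00 − $8,800.00) = $951.32 + 22.17% × $3,626.00 = $1,755.20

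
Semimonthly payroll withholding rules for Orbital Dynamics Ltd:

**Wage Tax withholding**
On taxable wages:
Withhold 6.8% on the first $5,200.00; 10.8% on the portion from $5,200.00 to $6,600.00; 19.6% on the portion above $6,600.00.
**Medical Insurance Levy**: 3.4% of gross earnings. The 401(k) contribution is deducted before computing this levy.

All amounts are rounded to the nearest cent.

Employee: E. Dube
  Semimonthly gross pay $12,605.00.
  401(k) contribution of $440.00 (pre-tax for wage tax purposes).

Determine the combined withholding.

$2,009.15

Wage Tax: taxable = $12,605.00 − $440.00 = $12,165.00
  $504.80 + 19.6% × ($12,165.00 − $6,600.00) = $504.80 + 19.6% × $5,565.00 = $1,595.54
Medical Insurance Levy: 3.4% × $12,165.00 = $413.61
Total: $1,595.54 + $413.61 = $2,009.15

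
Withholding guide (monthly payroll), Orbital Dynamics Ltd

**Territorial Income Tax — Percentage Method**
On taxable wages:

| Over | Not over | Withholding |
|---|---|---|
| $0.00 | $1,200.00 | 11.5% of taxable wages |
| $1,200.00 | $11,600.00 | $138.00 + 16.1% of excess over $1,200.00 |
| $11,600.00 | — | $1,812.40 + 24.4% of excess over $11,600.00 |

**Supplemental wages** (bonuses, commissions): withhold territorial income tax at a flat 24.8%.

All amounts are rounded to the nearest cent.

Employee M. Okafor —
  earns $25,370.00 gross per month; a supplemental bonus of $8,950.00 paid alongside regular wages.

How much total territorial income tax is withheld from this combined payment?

Territorial Income Tax: taxable = $25,370.00
  $1,812.40 + 24.4% × ($25,370.00 − $11,600.00) = $1,812.40 + 24.4% × $13,770.00 = $5,172.28
Supplemental (24.8% flat on bonus): 24.8% × $8,950.00 = $2,219.60
Total territorial income tax: $5,172.28 + $2,219.60 = $7,391.88

$7,391.88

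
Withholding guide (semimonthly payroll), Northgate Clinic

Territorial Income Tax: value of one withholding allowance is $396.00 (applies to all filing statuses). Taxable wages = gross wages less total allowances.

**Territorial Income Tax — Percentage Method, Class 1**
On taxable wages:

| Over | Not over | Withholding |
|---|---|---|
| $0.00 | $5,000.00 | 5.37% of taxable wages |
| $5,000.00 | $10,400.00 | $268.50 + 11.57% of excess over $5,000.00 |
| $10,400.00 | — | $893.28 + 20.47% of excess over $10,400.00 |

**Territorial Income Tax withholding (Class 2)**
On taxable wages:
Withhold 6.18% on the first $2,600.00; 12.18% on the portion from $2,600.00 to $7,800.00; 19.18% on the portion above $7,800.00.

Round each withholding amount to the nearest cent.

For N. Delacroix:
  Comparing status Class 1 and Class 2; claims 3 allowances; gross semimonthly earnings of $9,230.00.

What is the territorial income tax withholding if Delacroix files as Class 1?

$620.46

Territorial Income Tax (Class 1): taxable = $9,230.00 − 3×$396.00 = $8,042.00
  $268.50 + 11.57% × ($8,042.00 − $5,000.00) = $268.50 + 11.57% × $3,042.00 = $620.46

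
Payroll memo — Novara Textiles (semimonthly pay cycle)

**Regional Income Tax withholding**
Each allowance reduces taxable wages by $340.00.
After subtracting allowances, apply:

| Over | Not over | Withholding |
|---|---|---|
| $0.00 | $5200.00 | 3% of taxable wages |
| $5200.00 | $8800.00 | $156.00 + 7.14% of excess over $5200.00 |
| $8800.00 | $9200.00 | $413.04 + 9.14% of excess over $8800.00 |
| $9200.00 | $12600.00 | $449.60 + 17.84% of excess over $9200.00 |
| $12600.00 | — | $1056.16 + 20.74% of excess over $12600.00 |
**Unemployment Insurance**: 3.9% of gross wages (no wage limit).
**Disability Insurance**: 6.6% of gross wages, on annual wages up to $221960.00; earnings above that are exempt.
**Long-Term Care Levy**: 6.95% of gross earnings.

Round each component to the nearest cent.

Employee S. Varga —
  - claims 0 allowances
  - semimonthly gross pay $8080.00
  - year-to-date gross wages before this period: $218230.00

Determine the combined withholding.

Regional Income Tax: taxable = $8080.00
  $156.00 + 7.14% × ($8080.00 − $5200.00) = $156.00 + 7.14% × $2880.00 = $361.63
Unemployment Insurance: 3.9% × $8080.00 = $315.12
Disability Insurance: cap $221960.00 − YTD $218230.00 = $3730.00 subject; 6.6% × $3730.00 = $246.18
Long-Term Care Levy: 6.95% × $8080.00 = $561.56
Total: $361.63 + $315.12 + $246.18 + $561.56 = $1484.49

$1484.49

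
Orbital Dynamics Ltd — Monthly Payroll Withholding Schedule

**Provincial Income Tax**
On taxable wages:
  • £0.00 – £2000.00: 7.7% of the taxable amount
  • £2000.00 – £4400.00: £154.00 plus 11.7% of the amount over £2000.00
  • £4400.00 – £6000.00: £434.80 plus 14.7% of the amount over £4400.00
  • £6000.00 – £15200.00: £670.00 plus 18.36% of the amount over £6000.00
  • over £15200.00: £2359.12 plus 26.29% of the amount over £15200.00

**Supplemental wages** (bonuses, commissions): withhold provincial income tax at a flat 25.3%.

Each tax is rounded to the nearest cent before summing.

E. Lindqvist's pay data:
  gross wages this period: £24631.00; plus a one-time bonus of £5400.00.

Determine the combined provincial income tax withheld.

£6204.73

Provincial Income Tax: taxable = £24631.00
  £2359.12 + 26.29% × (£24631.00 − £15200.00) = £2359.12 + 26.29% × £9431.00 = £4838.53
Supplemental (25.3% flat on bonus): 25.3% × £5400.00 = £1366.20
Total provincial income tax: £4838.53 + £1366.20 = £6204.73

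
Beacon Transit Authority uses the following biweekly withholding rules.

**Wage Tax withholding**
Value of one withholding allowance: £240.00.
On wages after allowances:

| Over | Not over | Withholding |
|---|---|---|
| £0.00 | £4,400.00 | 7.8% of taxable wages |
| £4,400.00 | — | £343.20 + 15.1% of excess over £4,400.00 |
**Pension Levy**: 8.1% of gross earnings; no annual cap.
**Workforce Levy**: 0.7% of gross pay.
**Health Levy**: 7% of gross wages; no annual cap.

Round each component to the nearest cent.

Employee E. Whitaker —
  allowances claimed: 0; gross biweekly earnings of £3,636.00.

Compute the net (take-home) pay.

Wage Tax: taxable = £3,636.00
  7.8% × £3,636.00 = £283.61
Pension Levy: 8.1% × £3,636.00 = £294.52
Workforce Levy: 0.7% × £3,636.00 = £25.45
Health Levy: 7% × £3,636.00 = £254.52
Total withheld: £283.61 + £294.52 + £25.45 + £254.52 = £858.10
Net pay: £3,636.00 − £858.10 = £2,777.90

£2,777.90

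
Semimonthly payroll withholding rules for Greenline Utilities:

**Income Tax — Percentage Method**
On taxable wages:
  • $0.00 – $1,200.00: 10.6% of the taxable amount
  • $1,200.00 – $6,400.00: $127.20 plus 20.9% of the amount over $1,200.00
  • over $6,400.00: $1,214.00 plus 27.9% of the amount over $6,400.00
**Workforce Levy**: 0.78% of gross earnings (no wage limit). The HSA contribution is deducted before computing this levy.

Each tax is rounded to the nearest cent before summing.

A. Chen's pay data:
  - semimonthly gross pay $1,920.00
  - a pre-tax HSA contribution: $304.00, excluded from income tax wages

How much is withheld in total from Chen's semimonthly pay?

Income Tax: taxable = $1,920.00 − $304.00 = $1,616.00
  $127.20 + 20.9% × ($1,616.00 − $1,200.00) = $127.20 + 20.9% × $416.00 = $214.14
Workforce Levy: 0.78% × $1,616.00 = $12.60
Total: $214.14 + $12.60 = $226.74

$226.74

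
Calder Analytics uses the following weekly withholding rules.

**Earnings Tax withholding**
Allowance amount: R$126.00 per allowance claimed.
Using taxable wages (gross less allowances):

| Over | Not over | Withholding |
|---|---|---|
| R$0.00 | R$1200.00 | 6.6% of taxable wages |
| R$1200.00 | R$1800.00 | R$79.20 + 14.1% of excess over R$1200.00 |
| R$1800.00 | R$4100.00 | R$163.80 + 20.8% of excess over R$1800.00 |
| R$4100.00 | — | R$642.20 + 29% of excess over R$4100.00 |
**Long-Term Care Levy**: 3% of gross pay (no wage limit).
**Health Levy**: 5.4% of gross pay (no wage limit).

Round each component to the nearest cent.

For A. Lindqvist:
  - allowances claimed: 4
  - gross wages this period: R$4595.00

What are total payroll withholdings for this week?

Earnings Tax: taxable = R$4595.00 − 4×R$126.00 = R$4091.00
  R$163.80 + 20.8% × (R$4091.00 − R$1800.00) = R$163.80 + 20.8% × R$2291.00 = R$640.33
Long-Term Care Levy: 3% × R$4595.00 = R$137.85
Health Levy: 5.4% × R$4595.00 = R$248.13
Total: R$640.33 + R$137.85 + R$248.13 = R$1026.31

R$1026.31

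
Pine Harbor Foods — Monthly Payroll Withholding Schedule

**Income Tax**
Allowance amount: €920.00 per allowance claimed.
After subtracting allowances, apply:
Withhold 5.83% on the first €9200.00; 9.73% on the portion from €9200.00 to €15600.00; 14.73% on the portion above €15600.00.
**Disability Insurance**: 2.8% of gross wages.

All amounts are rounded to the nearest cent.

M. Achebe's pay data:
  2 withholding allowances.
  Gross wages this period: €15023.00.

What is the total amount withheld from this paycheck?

€1344.55

Income Tax: taxable = €15023.00 − 2×€920.00 = €13183.00
  €536.36 + 9.73% × (€13183.00 − €9200.00) = €536.36 + 9.73% × €3983.00 = €923.91
Disability Insurance: 2.8% × €15023.00 = €420.64
Total: €923.91 + €420.64 = €1344.55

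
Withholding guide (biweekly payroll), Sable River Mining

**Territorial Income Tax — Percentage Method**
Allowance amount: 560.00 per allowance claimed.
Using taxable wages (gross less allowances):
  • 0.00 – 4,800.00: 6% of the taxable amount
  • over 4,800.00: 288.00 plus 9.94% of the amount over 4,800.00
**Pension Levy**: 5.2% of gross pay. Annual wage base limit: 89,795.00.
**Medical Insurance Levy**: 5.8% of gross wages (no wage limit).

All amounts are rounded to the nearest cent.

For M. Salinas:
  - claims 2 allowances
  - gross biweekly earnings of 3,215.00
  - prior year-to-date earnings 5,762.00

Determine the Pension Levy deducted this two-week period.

Pension Levy: 5.2% × 3,215.00 = 167.18

167.18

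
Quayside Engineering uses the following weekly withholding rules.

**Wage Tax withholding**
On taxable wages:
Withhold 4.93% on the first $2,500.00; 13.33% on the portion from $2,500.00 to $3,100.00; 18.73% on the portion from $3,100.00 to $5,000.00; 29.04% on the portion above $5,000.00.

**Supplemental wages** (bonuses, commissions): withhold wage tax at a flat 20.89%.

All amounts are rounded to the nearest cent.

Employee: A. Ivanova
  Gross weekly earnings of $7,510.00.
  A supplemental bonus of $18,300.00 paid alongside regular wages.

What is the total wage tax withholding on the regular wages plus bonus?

Wage Tax: taxable = $7,510.00
  $559.10 + 29.04% × ($7,510.00 − $5,000.00) = $559.10 + 29.04% × $2,510.00 = $1,288.00
Supplemental (20.89% flat on bonus): 20.89% × $18,300.00 = $3,822.87
Total wage tax: $1,288.00 + $3,822.87 = $5,110.87

$5,110.87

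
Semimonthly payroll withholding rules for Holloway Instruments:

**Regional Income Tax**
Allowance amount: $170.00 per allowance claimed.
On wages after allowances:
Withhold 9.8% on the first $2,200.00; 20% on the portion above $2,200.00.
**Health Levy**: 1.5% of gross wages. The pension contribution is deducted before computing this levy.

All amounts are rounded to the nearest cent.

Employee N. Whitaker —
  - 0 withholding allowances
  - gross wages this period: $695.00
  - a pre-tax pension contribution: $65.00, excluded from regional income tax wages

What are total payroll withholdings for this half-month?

$71.19

Regional Income Tax: taxable = $695.00 − $65.00 = $630.00
  9.8% × $630.00 = $61.74
Health Levy: 1.5% × $630.00 = $9.45
Total: $61.74 + $9.45 = $71.19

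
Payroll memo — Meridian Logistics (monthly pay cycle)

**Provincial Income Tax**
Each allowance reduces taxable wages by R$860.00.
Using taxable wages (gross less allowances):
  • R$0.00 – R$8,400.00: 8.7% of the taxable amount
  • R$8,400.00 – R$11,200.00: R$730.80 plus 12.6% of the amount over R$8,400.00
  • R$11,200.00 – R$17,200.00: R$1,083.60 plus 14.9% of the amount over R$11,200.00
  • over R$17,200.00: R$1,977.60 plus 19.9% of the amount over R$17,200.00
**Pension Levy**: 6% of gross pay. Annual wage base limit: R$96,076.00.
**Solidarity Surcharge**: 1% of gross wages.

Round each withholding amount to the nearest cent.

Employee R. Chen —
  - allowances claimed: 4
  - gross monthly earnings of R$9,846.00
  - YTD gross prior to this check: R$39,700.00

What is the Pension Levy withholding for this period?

R$590.76

Pension Levy: 6% × R$9,846.00 = R$590.76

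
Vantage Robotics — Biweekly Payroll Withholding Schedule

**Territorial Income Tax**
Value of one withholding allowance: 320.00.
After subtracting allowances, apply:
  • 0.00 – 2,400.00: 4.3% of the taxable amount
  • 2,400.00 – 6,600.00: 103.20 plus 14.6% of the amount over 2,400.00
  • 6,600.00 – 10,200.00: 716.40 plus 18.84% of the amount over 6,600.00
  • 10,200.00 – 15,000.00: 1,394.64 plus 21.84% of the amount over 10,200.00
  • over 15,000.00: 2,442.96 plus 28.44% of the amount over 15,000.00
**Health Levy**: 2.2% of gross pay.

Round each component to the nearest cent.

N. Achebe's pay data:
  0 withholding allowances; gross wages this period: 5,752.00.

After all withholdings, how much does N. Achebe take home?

Territorial Income Tax: taxable = 5,752.00
  103.20 + 14.6% × (5,752.00 − 2,400.00) = 103.20 + 14.6% × 3,352.00 = 592.59
Health Levy: 2.2% × 5,752.00 = 126.54
Total withheld: 592.59 + 126.54 = 719.13
Net pay: 5,752.00 − 719.13 = 5,032.87

5,032.87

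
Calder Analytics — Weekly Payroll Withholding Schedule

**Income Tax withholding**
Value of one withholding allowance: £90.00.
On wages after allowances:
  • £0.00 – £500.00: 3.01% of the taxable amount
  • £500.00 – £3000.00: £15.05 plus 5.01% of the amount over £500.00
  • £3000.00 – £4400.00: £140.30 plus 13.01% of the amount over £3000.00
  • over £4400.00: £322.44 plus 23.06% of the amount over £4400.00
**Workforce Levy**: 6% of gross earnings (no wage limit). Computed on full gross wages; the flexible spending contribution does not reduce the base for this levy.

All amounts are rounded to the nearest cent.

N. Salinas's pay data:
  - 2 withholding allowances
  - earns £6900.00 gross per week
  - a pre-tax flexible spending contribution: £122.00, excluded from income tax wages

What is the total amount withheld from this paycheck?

£1243.30

Income Tax: taxable = £6900.00 − £122.00 − 2×£90.00 = £6598.00
  £322.44 + 23.06% × (£6598.00 − £4400.00) = £322.44 + 23.06% × £2198.00 = £829.30
Workforce Levy: 6% × £6900.00 = £414.00
Total: £829.30 + £414.00 = £1243.30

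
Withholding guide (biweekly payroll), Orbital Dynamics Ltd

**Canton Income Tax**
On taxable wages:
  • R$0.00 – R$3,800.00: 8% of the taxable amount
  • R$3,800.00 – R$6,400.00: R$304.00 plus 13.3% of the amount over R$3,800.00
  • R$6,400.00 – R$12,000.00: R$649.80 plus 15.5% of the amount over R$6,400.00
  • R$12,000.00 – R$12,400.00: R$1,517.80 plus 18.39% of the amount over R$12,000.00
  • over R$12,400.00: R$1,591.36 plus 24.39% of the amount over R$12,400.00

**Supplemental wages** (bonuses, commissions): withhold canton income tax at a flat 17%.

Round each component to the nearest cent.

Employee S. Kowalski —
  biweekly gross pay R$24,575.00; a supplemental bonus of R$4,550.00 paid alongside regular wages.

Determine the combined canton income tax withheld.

Canton Income Tax: taxable = R$24,575.00
  R$1,591.36 + 24.39% × (R$24,575.00 − R$12,400.00) = R$1,591.36 + 24.39% × R$12,175.00 = R$4,560.84
Supplemental (17% flat on bonus): 17% × R$4,550.00 = R$773.50
Total canton income tax: R$4,560.84 + R$773.50 = R$5,334.34

R$5,334.34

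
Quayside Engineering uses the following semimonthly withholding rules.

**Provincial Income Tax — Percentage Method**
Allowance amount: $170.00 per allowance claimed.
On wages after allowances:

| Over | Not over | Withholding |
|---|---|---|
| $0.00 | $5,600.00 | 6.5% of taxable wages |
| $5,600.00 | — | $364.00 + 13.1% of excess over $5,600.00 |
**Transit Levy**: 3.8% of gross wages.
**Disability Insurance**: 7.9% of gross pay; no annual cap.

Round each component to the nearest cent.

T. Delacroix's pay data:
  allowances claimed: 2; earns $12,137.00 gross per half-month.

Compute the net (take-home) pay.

Provincial Income Tax: taxable = $12,137.00 − 2×$170.00 = $11,797.00
  $364.00 + 13.1% × ($11,797.00 − $5,600.00) = $364.00 + 13.1% × $6,197.00 = $1,175.81
Transit Levy: 3.8% × $12,137.00 = $461.21
Disability Insurance: 7.9% × $12,137.00 = $958.82
Total withheld: $1,175.81 + $461.21 + $958.82 = $2,595.84
Net pay: $12,137.00 − $2,595.84 = $9,541.16

$9,541.16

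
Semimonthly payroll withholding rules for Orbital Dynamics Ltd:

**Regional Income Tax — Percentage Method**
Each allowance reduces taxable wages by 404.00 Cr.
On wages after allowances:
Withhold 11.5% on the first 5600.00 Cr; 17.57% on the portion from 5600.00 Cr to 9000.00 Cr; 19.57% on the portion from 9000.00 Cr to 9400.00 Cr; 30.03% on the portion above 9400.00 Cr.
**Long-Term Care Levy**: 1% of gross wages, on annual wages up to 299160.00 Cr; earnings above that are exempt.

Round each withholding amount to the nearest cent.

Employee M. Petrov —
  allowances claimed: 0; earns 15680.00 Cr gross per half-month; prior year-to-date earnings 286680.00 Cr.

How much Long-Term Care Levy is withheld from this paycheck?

Long-Term Care Levy: cap 299160.00 Cr − YTD 286680.00 Cr = 12480.00 Cr subject; 1% × 12480.00 Cr = 124.80 Cr

124.80 Cr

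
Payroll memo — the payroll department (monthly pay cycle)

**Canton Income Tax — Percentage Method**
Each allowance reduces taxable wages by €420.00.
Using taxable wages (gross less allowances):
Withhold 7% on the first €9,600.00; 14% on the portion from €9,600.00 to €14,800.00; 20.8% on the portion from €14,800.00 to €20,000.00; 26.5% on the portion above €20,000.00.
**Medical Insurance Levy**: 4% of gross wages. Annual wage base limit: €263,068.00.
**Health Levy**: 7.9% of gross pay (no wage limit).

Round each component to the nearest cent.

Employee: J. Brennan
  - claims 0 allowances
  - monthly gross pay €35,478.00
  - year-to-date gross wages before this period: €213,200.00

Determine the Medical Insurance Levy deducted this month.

Medical Insurance Levy: 4% × €35,478.00 = €1,419.12

€1,419.12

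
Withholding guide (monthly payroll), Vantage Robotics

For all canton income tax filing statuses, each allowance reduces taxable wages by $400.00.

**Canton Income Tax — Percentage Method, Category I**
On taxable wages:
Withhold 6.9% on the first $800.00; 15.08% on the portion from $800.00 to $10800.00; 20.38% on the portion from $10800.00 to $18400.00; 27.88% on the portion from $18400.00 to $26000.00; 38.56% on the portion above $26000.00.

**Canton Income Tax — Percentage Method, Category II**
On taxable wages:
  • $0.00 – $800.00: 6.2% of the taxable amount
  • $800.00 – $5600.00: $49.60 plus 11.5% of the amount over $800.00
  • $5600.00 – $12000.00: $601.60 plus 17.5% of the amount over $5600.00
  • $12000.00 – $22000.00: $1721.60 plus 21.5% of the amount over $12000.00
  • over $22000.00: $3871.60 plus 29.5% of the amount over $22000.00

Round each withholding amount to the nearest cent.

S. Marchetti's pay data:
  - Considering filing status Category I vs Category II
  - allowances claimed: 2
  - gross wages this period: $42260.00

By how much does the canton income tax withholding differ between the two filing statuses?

$1580.04

Canton Income Tax (Category I): taxable = $42260.00 − 2×$400.00 = $41460.00
  $5230.96 + 38.56% × ($41460.00 − $26000.00) = $5230.96 + 38.56% × $15460.00 = $11192.34
Canton Income Tax (Category II): taxable = $42260.00 − 2×$400.00 = $41460.00
  $3871.60 + 29.5% × ($41460.00 − $22000.00) = $3871.60 + 29.5% × $19460.00 = $9612.30
Difference: |$11192.34 − $9612.30| = $1580.04 (higher under Category I)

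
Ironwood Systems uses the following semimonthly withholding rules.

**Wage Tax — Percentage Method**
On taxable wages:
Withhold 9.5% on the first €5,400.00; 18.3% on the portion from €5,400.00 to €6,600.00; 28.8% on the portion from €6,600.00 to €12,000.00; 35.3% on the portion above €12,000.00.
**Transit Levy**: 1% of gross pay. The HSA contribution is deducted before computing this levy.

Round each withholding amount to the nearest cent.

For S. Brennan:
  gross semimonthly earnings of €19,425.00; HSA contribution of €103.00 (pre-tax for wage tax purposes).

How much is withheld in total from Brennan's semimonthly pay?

Wage Tax: taxable = €19,425.00 − €103.00 = €19,322.00
  €2,287.80 + 35.3% × (€19,322.00 − €12,000.00) = €2,287.80 + 35.3% × €7,322.00 = €4,872.47
Transit Levy: 1% × €19,322.00 = €193.22
Total: €4,872.47 + €193.22 = €5,065.69

€5,065.69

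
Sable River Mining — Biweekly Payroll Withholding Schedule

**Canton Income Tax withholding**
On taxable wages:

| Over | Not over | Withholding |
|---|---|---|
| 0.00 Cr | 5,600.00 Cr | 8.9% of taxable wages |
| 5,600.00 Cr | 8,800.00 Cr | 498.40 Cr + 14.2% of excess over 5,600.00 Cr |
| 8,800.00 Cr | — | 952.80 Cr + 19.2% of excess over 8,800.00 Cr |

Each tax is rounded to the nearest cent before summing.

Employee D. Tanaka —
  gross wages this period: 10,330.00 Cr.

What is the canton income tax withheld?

1,246.56 Cr

Canton Income Tax: taxable = 10,330.00 Cr
  952.80 Cr + 19.2% × (10,330.00 Cr − 8,800.00 Cr) = 952.80 Cr + 19.2% × 1,530.00 Cr = 1,246.56 Cr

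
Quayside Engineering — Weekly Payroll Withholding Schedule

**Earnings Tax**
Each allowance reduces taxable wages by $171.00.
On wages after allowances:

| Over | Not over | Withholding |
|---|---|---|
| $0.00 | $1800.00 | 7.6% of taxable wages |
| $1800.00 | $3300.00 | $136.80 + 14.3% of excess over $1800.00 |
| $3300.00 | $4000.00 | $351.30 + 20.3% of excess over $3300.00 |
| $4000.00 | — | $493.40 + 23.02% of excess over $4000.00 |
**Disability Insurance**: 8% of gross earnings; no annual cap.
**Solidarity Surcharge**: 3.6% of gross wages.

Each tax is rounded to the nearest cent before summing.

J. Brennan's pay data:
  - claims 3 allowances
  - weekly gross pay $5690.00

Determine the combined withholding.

Earnings Tax: taxable = $5690.00 − 3×$171.00 = $5177.00
  $493.40 + 23.02% × ($5177.00 − $4000.00) = $493.40 + 23.02% × $1177.00 = $764.35
Disability Insurance: 8% × $5690.00 = $455.20
Solidarity Surcharge: 3.6% × $5690.00 = $204.84
Total: $764.35 + $455.20 + $204.84 = $1424.39

$1424.39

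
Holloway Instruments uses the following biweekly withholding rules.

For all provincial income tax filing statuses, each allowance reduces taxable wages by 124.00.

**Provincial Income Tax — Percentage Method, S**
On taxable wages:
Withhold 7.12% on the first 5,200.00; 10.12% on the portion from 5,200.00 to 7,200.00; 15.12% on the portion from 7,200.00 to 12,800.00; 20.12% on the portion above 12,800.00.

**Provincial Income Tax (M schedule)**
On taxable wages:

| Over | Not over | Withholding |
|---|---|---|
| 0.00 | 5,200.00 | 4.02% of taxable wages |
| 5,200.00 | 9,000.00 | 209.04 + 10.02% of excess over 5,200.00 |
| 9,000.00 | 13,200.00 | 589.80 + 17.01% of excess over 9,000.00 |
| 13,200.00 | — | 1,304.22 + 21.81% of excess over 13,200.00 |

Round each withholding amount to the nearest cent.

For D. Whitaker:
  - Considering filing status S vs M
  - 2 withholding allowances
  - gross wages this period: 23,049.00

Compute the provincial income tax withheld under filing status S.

3,431.56

Provincial Income Tax (S): taxable = 23,049.00 − 2×124.00 = 22,801.00
  1,419.36 + 20.12% × (22,801.00 − 12,800.00) = 1,419.36 + 20.12% × 10,001.00 = 3,431.56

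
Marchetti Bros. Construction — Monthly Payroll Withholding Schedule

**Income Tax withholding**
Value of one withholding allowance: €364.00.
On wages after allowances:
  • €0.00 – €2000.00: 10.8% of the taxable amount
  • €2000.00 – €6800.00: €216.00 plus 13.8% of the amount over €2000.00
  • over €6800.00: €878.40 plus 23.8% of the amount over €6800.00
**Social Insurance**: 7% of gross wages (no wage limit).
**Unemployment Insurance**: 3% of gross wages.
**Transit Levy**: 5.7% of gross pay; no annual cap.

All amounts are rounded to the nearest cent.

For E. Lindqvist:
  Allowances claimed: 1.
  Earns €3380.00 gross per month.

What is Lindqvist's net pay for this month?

€2493.13

Income Tax: taxable = €3380.00 − 1×€364.00 = €3016.00
  €216.00 + 13.8% × (€3016.00 − €2000.00) = €216.00 + 13.8% × €1016.00 = €356.21
Social Insurance: 7% × €3380.00 = €236.60
Unemployment Insurance: 3% × €3380.00 = €101.40
Transit Levy: 5.7% × €3380.00 = €192.66
Total withheld: €356.21 + €236.60 + €101.40 + €192.66 = €886.87
Net pay: €3380.00 − €886.87 = €2493.13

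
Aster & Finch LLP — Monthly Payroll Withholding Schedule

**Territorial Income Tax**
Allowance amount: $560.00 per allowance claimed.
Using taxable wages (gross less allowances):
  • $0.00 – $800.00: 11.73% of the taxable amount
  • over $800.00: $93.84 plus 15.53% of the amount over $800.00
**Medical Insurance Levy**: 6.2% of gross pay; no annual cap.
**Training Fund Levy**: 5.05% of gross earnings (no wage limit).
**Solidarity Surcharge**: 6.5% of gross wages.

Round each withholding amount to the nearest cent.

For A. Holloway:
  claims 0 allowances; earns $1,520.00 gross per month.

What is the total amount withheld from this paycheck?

Territorial Income Tax: taxable = $1,520.00
  $93.84 + 15.53% × ($1,520.00 − $800.00) = $93.84 + 15.53% × $720.00 = $205.66
Medical Insurance Levy: 6.2% × $1,520.00 = $94.24
Training Fund Levy: 5.05% × $1,520.00 = $76.76
Solidarity Surcharge: 6.5% × $1,520.00 = $98.80
Total: $205.66 + $94.24 + $76.76 + $98.80 = $475.46

$475.46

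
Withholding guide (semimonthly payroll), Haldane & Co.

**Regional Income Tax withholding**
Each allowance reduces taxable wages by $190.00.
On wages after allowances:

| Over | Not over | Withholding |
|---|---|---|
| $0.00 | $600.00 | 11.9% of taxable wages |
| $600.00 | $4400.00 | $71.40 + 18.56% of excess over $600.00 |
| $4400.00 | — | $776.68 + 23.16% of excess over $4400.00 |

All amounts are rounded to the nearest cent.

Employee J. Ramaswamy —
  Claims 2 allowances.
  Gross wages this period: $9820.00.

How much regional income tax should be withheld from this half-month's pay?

$1943.94

Regional Income Tax: taxable = $9820.00 − 2×$190.00 = $9440.00
  $776.68 + 23.16% × ($9440.00 − $4400.00) = $776.68 + 23.16% × $5040.00 = $1943.94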